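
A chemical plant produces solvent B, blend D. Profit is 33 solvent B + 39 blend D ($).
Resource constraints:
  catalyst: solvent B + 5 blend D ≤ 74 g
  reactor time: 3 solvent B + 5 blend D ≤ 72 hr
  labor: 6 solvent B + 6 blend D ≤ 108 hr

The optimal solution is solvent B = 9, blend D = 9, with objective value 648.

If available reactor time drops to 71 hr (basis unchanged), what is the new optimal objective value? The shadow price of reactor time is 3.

645

Δb = -1, so new z* = 648 + (3)·(-1) = 648 − 3 = 645.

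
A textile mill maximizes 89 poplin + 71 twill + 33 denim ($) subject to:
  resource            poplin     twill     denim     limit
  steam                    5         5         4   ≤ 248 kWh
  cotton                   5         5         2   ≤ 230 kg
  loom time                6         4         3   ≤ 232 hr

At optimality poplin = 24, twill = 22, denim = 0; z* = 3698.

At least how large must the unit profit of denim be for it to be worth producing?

41

Binding: cotton and loom time. Non-binding: steam (18 unused).
Slack constraints have shadow price 0 (complementary slackness).
Dual feasibility on the basic columns requires 5·y_cotton + 6·y_loom time = 89, 5·y_cotton + 4·y_loom time = 71.
→ y_cotton = 7 and y_loom time = 9.
denim enters the basis when its profit ≥ yᵀa₃ = 7·2 + 9·3 = 41.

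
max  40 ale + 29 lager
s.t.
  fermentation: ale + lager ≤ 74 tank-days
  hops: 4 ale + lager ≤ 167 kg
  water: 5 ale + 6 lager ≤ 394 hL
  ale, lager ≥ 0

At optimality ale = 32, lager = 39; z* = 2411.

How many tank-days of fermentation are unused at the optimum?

fermentation used = 1·32 + 1·39 = 71; slack = 74 − 71 = 3.

3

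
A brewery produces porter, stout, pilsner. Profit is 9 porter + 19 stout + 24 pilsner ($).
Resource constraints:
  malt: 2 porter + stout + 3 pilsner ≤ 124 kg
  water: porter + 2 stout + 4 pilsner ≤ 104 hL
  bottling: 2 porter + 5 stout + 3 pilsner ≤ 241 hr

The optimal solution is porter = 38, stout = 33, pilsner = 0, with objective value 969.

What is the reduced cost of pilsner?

-7

Check each constraint at x*: malt 109/124 (slack 15); water 104/104 (tight); bottling 241/241 (tight).
Slack constraints have shadow price 0 (complementary slackness).
From A_Bᵀ y = c: 1·y_water + 2·y_bottling = 9; 2·y_water + 5·y_bottling = 19.
→ y_water = 7 and y_bottling = 1.
Reduced cost of pilsner: c₃ − yᵀa₃ = 24 − (7·4 + 1·3) = 24 − 31 = -7.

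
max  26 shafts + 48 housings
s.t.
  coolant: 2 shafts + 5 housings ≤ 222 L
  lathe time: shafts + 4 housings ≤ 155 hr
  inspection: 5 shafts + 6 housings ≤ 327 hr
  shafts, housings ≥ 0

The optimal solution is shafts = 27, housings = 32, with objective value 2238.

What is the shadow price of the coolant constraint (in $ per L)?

0

At the optimum: coolant uses 214 of 222 (slack = 8); lathe time uses 155 of 155 (binding); inspection uses 327 of 327 (binding).
Slack constraints have shadow price 0 (complementary slackness).
From A_Bᵀ y = c: 1·y_lathe time + 5·y_inspection = 26; 4·y_lathe time + 6·y_inspection = 48.
Solving: y_lathe time = 6, y_inspection = 4.
Shadow price of coolant = 0.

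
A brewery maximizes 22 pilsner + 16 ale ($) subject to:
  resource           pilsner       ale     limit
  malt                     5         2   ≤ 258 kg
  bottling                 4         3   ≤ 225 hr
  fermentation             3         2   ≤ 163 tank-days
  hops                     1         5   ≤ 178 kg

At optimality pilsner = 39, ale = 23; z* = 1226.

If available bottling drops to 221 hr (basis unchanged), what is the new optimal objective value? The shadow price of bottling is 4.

1210

Δb = -4, so new z* = 1226 + (4)·(-4) = 1226 − 16 = 1210.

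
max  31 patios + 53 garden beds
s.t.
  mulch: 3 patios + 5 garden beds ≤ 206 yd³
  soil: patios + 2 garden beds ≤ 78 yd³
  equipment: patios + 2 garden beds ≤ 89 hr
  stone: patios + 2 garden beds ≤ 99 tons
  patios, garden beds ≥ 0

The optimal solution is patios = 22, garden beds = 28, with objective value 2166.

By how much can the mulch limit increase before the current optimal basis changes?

Binding constraints: mulch, soil. The basis is B = [[3,5],[1,2]] with det 1.
Per unit increase in mulch, x* moves by d = (2, -1).
The basis stays optimal until garden beds reaches 0; allowable increase = 28 yd³.

28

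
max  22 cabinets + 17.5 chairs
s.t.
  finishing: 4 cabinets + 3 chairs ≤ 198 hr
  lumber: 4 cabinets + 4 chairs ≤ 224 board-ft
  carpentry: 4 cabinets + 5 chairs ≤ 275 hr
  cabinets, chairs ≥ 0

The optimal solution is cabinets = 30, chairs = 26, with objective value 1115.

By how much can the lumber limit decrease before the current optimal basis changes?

26

Binding constraints: finishing, lumber. The basis is B = [[4,3],[4,4]] with det 4.
Per unit decrease in lumber, x* moves by d = (0.75, -1).
The basis stays optimal until chairs reaches 0; allowable decrease = 26 board-ft.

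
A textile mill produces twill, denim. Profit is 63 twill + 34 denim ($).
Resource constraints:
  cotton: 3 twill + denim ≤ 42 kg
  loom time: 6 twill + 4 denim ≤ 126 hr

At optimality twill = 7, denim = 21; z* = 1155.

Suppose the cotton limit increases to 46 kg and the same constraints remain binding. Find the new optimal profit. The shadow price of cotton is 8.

Δb = 4, so new z* = 1155 + (8)·(4) = 1155 + 32 = 1187.

1187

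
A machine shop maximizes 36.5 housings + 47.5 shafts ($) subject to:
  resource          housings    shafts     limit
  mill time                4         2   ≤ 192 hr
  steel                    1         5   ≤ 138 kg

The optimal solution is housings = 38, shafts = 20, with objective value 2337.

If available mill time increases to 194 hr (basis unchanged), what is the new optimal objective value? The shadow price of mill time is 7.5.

2352

Δb = 2, so new z* = 2337 + (7.5)·(2) = 2337 + 15 = 2352.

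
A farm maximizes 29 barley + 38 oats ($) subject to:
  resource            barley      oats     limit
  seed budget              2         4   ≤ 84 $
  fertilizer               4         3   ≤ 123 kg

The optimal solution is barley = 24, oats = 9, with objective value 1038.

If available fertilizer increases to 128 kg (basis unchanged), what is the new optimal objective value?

At the optimum: seed budget uses 84 of 84 (binding); fertilizer uses 123 of 123 (binding).
The binding rows give the dual system: 2·y_seed budget + 4·y_fertilizer = 29 and 4·y_seed budget + 3·y_fertilizer = 38.
Solving: y_seed budget = 6.5, y_fertilizer = 4.
Δz = y_fertilizer·Δb = 4 × (5) = 20, so new z* = 1038 + 20 = 1058.

1058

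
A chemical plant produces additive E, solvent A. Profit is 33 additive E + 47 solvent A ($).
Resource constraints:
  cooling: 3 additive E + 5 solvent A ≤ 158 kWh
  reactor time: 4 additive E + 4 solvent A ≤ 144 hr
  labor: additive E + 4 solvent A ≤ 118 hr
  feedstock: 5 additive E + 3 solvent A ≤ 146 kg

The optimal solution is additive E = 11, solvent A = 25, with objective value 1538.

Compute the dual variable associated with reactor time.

3

Check each constraint at x*: cooling 158/158 (tight); reactor time 144/144 (tight); labor 111/118 (slack 7); feedstock 130/146 (slack 16).
By complementary slackness, y = 0 for the non-binding constraints.
The binding rows give the dual system: 3·y_cooling + 4·y_reactor time = 33 and 5·y_cooling + 4·y_reactor time = 47.
→ y_cooling = 7 and y_reactor time = 3.
Shadow price of reactor time = 3.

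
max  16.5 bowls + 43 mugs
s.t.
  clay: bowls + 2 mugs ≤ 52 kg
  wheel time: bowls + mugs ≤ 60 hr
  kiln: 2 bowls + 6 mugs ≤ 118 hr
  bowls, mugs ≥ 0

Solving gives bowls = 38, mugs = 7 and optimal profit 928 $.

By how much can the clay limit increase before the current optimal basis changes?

Binding constraints: clay, kiln. The basis is B = [[1,2],[2,6]] with det 2.
Per unit increase in clay, x* moves by d = (3, -1).
The basis stays optimal until mugs reaches 0; allowable increase = 7 kg.

7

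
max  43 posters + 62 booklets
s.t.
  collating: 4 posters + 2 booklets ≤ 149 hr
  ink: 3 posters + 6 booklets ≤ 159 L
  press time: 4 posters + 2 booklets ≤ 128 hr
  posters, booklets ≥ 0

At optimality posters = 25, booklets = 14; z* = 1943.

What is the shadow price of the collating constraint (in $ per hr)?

0

Binding: ink and press time. Non-binding: collating (21 unused).
Slack constraints have shadow price 0 (complementary slackness).
Dual feasibility on the basic columns requires 3·y_ink + 4·y_press time = 43, 6·y_ink + 2·y_press time = 62.
→ y_ink = 9 and y_press time = 4.
Shadow price of collating = 0.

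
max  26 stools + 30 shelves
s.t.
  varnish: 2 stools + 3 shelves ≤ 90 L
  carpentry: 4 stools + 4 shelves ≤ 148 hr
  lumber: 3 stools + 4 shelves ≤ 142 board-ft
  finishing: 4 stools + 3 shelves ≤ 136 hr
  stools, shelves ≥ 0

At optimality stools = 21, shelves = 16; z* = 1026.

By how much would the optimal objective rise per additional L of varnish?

4

At the optimum: varnish uses 90 of 90 (binding); carpentry uses 148 of 148 (binding); lumber uses 127 of 142 (slack = 15); finishing uses 132 of 136 (slack = 4).
Slack constraints have shadow price 0 (complementary slackness).
Dual feasibility on the basic columns requires 2·y_varnish + 4·y_carpentry = 26, 3·y_varnish + 4·y_carpentry = 30.
Solving: y_varnish = 4, y_carpentry = 4.5.
Shadow price of varnish = 4.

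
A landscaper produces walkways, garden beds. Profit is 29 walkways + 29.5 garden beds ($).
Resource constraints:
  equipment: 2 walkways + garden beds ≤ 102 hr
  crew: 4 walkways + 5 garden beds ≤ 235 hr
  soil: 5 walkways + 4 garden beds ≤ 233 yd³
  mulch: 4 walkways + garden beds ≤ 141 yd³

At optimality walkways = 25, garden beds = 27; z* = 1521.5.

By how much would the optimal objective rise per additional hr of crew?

3.5

At the optimum: equipment uses 77 of 102 (slack = 25); crew uses 235 of 235 (binding); soil uses 233 of 233 (binding); mulch uses 127 of 141 (slack = 14).
By complementary slackness, y = 0 for the non-binding constraints.
Dual feasibility on the basic columns requires 4·y_crew + 5·y_soil = 29, 5·y_crew + 4·y_soil = 29.5.
Solving: y_crew = 3.5, y_soil = 3.
Shadow price of crew = 3.5.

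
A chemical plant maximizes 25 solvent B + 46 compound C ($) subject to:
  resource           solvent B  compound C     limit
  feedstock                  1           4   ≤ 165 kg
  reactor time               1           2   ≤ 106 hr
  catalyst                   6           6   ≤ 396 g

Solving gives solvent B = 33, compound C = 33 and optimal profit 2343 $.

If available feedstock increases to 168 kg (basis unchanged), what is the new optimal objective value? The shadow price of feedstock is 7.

Δb = 3, so new z* = 2343 + (7)·(3) = 2343 + 21 = 2364.

2364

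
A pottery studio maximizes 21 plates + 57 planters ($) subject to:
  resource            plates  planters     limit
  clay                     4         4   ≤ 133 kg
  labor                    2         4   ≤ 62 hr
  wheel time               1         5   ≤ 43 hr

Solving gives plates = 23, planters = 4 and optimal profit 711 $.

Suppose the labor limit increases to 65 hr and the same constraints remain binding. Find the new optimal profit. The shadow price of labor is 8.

735

Δb = 3, so new z* = 711 + (8)·(3) = 711 + 24 = 735.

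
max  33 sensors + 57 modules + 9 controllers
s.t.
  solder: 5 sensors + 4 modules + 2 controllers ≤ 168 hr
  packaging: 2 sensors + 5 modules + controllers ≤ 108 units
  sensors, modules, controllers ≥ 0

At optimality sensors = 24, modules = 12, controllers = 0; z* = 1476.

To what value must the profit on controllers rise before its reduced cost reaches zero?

At the optimum: solder uses 168 of 168 (binding); packaging uses 108 of 108 (binding).
Dual feasibility on the basic columns requires 5·y_solder + 2·y_packaging = 33, 4·y_solder + 5·y_packaging = 57.
This yields shadow prices y_solder = 3, y_packaging = 9.
controllers enters the basis when its profit ≥ yᵀa₃ = 3·2 + 9·1 = 15.

15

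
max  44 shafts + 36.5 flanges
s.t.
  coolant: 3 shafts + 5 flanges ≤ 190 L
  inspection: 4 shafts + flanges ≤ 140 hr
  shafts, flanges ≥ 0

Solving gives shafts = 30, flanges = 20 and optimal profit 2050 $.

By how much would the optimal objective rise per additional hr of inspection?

Both coolant and inspection are binding at x*.
Dual feasibility on the basic columns requires 3·y_coolant + 4·y_inspection = 44, 5·y_coolant + 1·y_inspection = 36.5.
This yields shadow prices y_coolant = 6, y_inspection = 6.5.
Shadow price of inspection = 6.5.

6.5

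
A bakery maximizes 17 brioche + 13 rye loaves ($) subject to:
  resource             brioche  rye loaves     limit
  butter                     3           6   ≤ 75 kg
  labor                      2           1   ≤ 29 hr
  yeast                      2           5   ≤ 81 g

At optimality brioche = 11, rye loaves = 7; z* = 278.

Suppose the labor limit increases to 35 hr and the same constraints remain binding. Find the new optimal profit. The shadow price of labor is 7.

Δb = 6, so new z* = 278 + (7)·(6) = 278 + 42 = 320.

320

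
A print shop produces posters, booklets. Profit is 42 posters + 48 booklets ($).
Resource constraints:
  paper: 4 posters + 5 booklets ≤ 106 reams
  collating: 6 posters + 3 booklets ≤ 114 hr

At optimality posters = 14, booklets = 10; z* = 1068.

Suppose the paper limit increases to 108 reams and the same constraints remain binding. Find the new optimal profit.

1086

Both paper and collating are binding at x*.
Dual feasibility on the basic columns requires 4·y_paper + 6·y_collating = 42, 5·y_paper + 3·y_collating = 48.
This yields shadow prices y_paper = 9, y_collating = 1.
Δz = y_paper·Δb = 9 × (2) = 18, so new z* = 1068 + 18 = 1086.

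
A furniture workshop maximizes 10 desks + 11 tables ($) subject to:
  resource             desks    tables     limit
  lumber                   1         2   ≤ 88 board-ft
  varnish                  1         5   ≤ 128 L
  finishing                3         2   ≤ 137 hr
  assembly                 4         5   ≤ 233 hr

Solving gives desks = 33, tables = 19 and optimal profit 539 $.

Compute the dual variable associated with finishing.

At the optimum: lumber uses 71 of 88 (slack = 17); varnish uses 128 of 128 (binding); finishing uses 137 of 137 (binding); assembly uses 227 of 233 (slack = 6).
Slack constraints have shadow price 0 (complementary slackness).
Dual feasibility on the basic columns requires 1·y_varnish + 3·y_finishing = 10, 5·y_varnish + 2·y_finishing = 11.
→ y_varnish = 1 and y_finishing = 3.
Shadow price of finishing = 3.

3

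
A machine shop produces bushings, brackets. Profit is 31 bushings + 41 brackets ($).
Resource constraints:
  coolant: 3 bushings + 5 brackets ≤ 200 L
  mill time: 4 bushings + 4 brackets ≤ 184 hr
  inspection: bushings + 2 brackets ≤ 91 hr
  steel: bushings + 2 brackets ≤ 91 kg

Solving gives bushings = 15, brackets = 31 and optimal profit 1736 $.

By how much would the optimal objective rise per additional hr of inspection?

Binding: coolant and mill time. Non-binding: inspection (14 unused), steel (14 unused).
Slack constraints have shadow price 0 (complementary slackness).
From A_Bᵀ y = c: 3·y_coolant + 4·y_mill time = 31; 5·y_coolant + 4·y_mill time = 41.
→ y_coolant = 5 and y_mill time = 4.
Shadow price of inspection = 0.

0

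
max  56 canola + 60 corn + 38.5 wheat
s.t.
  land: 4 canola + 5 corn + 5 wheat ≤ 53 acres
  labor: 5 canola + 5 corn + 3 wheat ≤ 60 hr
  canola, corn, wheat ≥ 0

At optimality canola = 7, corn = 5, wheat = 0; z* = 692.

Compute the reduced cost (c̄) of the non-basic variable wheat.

Check each constraint at x*: land 53/53 (tight); labor 60/60 (tight).
Dual feasibility on the basic columns requires 4·y_land + 5·y_labor = 56, 5·y_land + 5·y_labor = 60.
This yields shadow prices y_land = 4, y_labor = 8.
Reduced cost of wheat: c₃ − yᵀa₃ = 38.5 − (4·5 + 8·3) = 38.5 − 44 = -5.5.

-5.5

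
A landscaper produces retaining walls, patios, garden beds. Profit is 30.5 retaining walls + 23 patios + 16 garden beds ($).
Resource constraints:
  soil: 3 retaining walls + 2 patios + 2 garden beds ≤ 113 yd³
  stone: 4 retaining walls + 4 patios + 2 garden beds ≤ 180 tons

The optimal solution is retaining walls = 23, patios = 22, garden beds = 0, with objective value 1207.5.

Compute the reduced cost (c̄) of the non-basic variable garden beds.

-3

Check each constraint at x*: soil 113/113 (tight); stone 180/180 (tight).
From A_Bᵀ y = c: 3·y_soil + 4·y_stone = 30.5; 2·y_soil + 4·y_stone = 23.
This yields shadow prices y_soil = 7.5, y_stone = 2.
Reduced cost of garden beds: c₃ − yᵀa₃ = 16 − (7.5·2 + 2·2) = 16 − 19 = -3.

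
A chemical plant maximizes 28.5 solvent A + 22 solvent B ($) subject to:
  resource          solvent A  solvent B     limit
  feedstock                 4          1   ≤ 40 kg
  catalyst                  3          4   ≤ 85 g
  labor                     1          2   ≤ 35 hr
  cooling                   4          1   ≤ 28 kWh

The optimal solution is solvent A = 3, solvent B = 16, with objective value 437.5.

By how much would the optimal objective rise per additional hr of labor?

8.5

Binding: labor and cooling. Non-binding: feedstock (12 unused), catalyst (12 unused).
Slack constraints have shadow price 0 (complementary slackness).
From A_Bᵀ y = c: 1·y_labor + 4·y_cooling = 28.5; 2·y_labor + 1·y_cooling = 22.
Solving: y_labor = 8.5, y_cooling = 5.
Shadow price of labor = 8.5.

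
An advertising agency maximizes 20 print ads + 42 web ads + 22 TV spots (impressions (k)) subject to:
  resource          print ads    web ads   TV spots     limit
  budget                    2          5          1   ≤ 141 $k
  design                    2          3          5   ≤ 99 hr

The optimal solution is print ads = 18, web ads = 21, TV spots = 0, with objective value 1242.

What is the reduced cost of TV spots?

Both budget and design are binding at x*.
From A_Bᵀ y = c: 2·y_budget + 2·y_design = 20; 5·y_budget + 3·y_design = 42.
→ y_budget = 6 and y_design = 4.
Reduced cost of TV spots: c₃ − yᵀa₃ = 22 − (6·1 + 4·5) = 22 − 26 = -4.

-4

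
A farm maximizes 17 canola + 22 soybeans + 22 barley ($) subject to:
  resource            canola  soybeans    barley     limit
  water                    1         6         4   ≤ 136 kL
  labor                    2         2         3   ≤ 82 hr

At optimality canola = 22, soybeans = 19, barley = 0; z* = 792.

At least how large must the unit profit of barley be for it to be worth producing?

28

Check each constraint at x*: water 136/136 (tight); labor 82/82 (tight).
The binding rows give the dual system: 1·y_water + 2·y_labor = 17 and 6·y_water + 2·y_labor = 22.
This yields shadow prices y_water = 1, y_labor = 8.
barley enters the basis when its profit ≥ yᵀa₃ = 1·4 + 8·3 = 28.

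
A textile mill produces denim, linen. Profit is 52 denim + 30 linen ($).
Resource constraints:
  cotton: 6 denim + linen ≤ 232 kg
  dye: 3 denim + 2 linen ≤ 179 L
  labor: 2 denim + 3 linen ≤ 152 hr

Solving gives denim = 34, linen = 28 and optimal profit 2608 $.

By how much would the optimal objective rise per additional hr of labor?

8

Check each constraint at x*: cotton 232/232 (tight); dye 158/179 (slack 21); labor 152/152 (tight).
Since dye is not tight, its dual is 0.
Dual feasibility on the basic columns requires 6·y_cotton + 2·y_labor = 52, 1·y_cotton + 3·y_labor = 30.
Solving: y_cotton = 6, y_labor = 8.
Shadow price of labor = 8.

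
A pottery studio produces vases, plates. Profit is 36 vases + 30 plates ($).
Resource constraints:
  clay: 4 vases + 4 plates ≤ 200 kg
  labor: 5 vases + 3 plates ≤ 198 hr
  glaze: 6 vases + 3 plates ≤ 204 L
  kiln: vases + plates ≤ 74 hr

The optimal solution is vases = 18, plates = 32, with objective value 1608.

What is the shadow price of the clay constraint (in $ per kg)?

6

Binding: clay and glaze. Non-binding: labor (12 unused), kiln (24 unused).
By complementary slackness, y = 0 for the non-binding constraints.
The binding rows give the dual system: 4·y_clay + 6·y_glaze = 36 and 4·y_clay + 3·y_glaze = 30.
This yields shadow prices y_clay = 6, y_glaze = 2.
Shadow price of clay = 6.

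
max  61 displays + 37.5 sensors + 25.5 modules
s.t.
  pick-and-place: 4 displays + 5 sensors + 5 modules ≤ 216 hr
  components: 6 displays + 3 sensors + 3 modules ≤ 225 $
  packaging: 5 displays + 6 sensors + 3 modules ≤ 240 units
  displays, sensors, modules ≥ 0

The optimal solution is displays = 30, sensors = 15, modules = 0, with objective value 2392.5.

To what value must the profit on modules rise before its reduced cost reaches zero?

31.5

Check each constraint at x*: pick-and-place 195/216 (slack 21); components 225/225 (tight); packaging 240/240 (tight).
Since pick-and-place is not tight, its dual is 0.
Dual feasibility on the basic columns requires 6·y_components + 5·y_packaging = 61, 3·y_components + 6·y_packaging = 37.5.
This yields shadow prices y_components = 8.5, y_packaging = 2.
modules enters the basis when its profit ≥ yᵀa₃ = 8.5·3 + 2·3 = 31.5.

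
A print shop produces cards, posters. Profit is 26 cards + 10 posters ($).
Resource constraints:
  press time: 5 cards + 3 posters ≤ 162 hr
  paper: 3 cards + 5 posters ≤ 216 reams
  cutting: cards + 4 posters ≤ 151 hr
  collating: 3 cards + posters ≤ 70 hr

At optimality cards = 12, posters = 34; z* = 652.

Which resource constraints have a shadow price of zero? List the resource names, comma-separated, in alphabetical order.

cutting, paper

press time: 162/162 (binding)
paper: 206/216 (slack 10)
cutting: 148/151 (slack 3)
collating: 70/70 (binding)
By complementary slackness, a constraint with positive slack has shadow price 0 → cutting, paper.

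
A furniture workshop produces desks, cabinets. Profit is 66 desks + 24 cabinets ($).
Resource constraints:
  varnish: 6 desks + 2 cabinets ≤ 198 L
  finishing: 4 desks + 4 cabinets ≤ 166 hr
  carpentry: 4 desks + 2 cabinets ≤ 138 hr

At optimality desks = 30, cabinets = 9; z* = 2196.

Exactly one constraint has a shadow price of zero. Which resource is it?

finishing

varnish: 198/198 (binding)
finishing: 156/166 (slack 10)
carpentry: 138/138 (binding)
By complementary slackness, a constraint with positive slack has shadow price 0 → finishing.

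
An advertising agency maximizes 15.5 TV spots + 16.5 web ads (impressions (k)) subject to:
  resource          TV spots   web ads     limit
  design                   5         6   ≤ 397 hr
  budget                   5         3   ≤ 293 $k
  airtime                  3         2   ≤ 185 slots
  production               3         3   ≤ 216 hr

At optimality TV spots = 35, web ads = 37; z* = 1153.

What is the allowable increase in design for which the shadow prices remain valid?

35

Binding constraints: design, production. The basis is B = [[5,6],[3,3]] with det -3.
Per unit increase in design, x* moves by d = (-1, 1).
The basis stays optimal until TV spots reaches 0; allowable increase = 35 hr.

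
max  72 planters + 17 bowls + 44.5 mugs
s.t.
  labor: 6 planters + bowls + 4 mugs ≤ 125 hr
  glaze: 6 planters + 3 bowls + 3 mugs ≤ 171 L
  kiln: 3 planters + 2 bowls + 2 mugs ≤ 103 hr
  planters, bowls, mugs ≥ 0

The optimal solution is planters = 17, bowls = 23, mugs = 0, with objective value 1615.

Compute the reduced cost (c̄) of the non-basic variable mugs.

-1

At the optimum: labor uses 125 of 125 (binding); glaze uses 171 of 171 (binding); kiln uses 97 of 103 (slack = 6).
Since kiln is not tight, its dual is 0.
From A_Bᵀ y = c: 6·y_labor + 6·y_glaze = 72; 1·y_labor + 3·y_glaze = 17.
This yields shadow prices y_labor = 9.5, y_glaze = 2.5.
Reduced cost of mugs: c₃ − yᵀa₃ = 44.5 − (9.5·4 + 2.5·3) = 44.5 − 45.5 = -1.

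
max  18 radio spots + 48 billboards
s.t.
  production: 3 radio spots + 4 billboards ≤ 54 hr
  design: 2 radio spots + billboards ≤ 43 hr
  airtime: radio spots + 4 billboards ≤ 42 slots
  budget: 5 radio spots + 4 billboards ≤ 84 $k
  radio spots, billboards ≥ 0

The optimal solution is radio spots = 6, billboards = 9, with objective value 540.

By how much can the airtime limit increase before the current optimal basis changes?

12

Binding constraints: production, airtime. The basis is B = [[3,4],[1,4]] with det 8.
Per unit increase in airtime, x* moves by d = (-0.5, 0.375).
The basis stays optimal until radio spots reaches 0; allowable increase = 12 slots.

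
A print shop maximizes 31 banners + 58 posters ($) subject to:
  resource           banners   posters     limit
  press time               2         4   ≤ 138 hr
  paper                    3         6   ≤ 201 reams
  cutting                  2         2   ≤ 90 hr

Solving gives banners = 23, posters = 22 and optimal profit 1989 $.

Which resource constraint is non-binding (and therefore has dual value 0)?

press time

press time: 134/138 (slack 4)
paper: 201/201 (binding)
cutting: 90/90 (binding)
By complementary slackness, a constraint with positive slack has shadow price 0 → press time.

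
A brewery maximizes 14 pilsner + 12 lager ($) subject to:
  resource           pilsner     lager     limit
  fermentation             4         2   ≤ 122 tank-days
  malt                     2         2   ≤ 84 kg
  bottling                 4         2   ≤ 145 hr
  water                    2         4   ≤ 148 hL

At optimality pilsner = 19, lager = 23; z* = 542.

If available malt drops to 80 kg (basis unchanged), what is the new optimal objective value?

At the optimum: fermentation uses 122 of 122 (binding); malt uses 84 of 84 (binding); bottling uses 122 of 145 (slack = 23); water uses 130 of 148 (slack = 18).
Slack constraints have shadow price 0 (complementary slackness).
The binding rows give the dual system: 4·y_fermentation + 2·y_malt = 14 and 2·y_fermentation + 2·y_malt = 12.
→ y_fermentation = 1 and y_malt = 5.
Δz = y_malt·Δb = 5 × (-4) = -20, so new z* = 542 − 20 = 522.

522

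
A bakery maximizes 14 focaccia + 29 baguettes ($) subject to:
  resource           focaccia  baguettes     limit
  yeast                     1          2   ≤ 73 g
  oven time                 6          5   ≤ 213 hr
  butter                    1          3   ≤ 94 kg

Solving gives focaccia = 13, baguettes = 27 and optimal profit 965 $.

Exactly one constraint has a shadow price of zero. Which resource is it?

yeast: 67/73 (slack 6)
oven time: 213/213 (binding)
butter: 94/94 (binding)
By complementary slackness, a constraint with positive slack has shadow price 0 → yeast.

yeast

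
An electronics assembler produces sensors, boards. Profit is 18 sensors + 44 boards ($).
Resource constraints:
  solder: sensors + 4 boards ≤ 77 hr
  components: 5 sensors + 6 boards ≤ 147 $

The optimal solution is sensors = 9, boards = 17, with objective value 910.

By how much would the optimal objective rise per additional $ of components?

2

Both solder and components are binding at x*.
Dual feasibility on the basic columns requires 1·y_solder + 5·y_components = 18, 4·y_solder + 6·y_components = 44.
This yields shadow prices y_solder = 8, y_components = 2.
Shadow price of components = 2.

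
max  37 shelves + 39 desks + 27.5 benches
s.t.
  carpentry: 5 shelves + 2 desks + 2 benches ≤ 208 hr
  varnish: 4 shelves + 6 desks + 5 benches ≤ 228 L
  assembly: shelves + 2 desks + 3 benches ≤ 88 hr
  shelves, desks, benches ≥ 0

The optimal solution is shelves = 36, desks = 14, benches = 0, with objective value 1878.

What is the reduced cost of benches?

-6

At the optimum: carpentry uses 208 of 208 (binding); varnish uses 228 of 228 (binding); assembly uses 64 of 88 (slack = 24).
By complementary slackness, y = 0 for the non-binding constraint.
Dual feasibility on the basic columns requires 5·y_carpentry + 4·y_varnish = 37, 2·y_carpentry + 6·y_varnish = 39.
→ y_carpentry = 3 and y_varnish = 5.5.
Reduced cost of benches: c₃ − yᵀa₃ = 27.5 − (3·2 + 5.5·5) = 27.5 − 33.5 = -6.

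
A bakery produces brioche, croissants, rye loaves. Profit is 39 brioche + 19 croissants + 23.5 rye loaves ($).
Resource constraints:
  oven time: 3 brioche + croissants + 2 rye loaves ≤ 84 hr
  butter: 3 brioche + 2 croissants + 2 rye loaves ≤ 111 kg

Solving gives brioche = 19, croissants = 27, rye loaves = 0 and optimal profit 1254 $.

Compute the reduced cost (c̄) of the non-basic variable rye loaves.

At the optimum: oven time uses 84 of 84 (binding); butter uses 111 of 111 (binding).
Dual feasibility on the basic columns requires 3·y_oven time + 3·y_butter = 39, 1·y_oven time + 2·y_butter = 19.
Solving: y_oven time = 7, y_butter = 6.
Reduced cost of rye loaves: c₃ − yᵀa₃ = 23.5 − (7·2 + 6·2) = 23.5 − 26 = -2.5.

-2.5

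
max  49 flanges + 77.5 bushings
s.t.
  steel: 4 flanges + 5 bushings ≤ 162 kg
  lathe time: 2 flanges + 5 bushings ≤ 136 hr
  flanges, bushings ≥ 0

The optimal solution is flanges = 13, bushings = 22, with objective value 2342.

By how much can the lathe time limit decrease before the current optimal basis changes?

55

Binding constraints: steel, lathe time. The basis is B = [[4,5],[2,5]] with det 10.
Per unit decrease in lathe time, x* moves by d = (0.5, -0.4).
The basis stays optimal until bushings reaches 0; allowable decrease = 55 hr.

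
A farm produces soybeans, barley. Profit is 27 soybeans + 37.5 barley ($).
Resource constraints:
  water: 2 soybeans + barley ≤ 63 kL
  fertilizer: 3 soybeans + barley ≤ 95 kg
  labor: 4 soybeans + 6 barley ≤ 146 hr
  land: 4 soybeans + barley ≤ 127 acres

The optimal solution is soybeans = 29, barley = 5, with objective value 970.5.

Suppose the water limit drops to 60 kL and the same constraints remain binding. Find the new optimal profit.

966

Binding: water and labor. Non-binding: fertilizer (3 unused), land (6 unused).
By complementary slackness, y = 0 for the non-binding constraints.
Dual feasibility on the basic columns requires 2·y_water + 4·y_labor = 27, 1·y_water + 6·y_labor = 37.5.
Solving: y_water = 1.5, y_labor = 6.
Δz = y_water·Δb = 1.5 × (-3) = -4.5, so new z* = 970.5 − 4.5 = 966.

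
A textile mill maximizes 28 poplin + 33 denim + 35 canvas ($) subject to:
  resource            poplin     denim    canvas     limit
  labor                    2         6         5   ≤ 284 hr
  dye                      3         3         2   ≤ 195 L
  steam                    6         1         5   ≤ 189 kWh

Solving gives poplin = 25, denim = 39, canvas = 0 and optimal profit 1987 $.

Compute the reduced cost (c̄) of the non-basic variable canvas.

-5

Check each constraint at x*: labor 284/284 (tight); dye 192/195 (slack 3); steam 189/189 (tight).
Slack constraints have shadow price 0 (complementary slackness).
The binding rows give the dual system: 2·y_labor + 6·y_steam = 28 and 6·y_labor + 1·y_steam = 33.
Solving: y_labor = 5, y_steam = 3.
Reduced cost of canvas: c₃ − yᵀa₃ = 35 − (5·5 + 3·5) = 35 − 40 = -5.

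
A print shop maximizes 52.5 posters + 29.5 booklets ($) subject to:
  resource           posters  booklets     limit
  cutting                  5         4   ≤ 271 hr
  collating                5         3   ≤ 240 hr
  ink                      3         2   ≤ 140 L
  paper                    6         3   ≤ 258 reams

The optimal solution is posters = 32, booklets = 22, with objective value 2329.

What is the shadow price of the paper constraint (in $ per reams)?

At the optimum: cutting uses 248 of 271 (slack = 23); collating uses 226 of 240 (slack = 14); ink uses 140 of 140 (binding); paper uses 258 of 258 (binding).
By complementary slackness, y = 0 for the non-binding constraints.
Dual feasibility on the basic columns requires 3·y_ink + 6·y_paper = 52.5, 2·y_ink + 3·y_paper = 29.5.
→ y_ink = 6.5 and y_paper = 5.5.
Shadow price of paper = 5.5.

5.5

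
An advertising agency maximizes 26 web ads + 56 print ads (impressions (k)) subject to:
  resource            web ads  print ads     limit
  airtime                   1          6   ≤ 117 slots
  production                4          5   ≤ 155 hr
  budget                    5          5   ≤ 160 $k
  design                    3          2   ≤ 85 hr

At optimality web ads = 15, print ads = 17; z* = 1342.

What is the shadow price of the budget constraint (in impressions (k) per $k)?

4

Binding: airtime and budget. Non-binding: production (10 unused), design (6 unused).
Slack constraints have shadow price 0 (complementary slackness).
Dual feasibility on the basic columns requires 1·y_airtime + 5·y_budget = 26, 6·y_airtime + 5·y_budget = 56.
→ y_airtime = 6 and y_budget = 4.
Shadow price of budget = 4.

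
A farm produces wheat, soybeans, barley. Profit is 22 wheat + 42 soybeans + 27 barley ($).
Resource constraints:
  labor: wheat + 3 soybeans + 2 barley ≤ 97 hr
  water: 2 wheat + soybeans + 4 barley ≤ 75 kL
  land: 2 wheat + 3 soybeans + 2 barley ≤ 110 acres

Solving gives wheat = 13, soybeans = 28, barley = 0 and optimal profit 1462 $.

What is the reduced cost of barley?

-1

Binding: labor and land. Non-binding: water (21 unused).
Slack constraints have shadow price 0 (complementary slackness).
Dual feasibility on the basic columns requires 1·y_labor + 2·y_land = 22, 3·y_labor + 3·y_land = 42.
Solving: y_labor = 6, y_land = 8.
Reduced cost of barley: c₃ − yᵀa₃ = 27 − (6·2 + 8·2) = 27 − 28 = -1.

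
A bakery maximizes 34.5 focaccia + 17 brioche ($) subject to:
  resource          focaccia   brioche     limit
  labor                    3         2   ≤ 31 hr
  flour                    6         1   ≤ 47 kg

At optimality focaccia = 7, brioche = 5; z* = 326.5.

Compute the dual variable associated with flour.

2

Check each constraint at x*: labor 31/31 (tight); flour 47/47 (tight).
From A_Bᵀ y = c: 3·y_labor + 6·y_flour = 34.5; 2·y_labor + 1·y_flour = 17.
→ y_labor = 7.5 and y_flour = 2.
Shadow price of flour = 2.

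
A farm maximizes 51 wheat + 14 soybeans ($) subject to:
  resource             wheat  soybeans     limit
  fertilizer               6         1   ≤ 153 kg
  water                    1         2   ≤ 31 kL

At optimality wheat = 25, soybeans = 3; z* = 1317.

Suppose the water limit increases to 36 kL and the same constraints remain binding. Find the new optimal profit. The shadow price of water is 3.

Δb = 5, so new z* = 1317 + (3)·(5) = 1317 + 15 = 1332.

1332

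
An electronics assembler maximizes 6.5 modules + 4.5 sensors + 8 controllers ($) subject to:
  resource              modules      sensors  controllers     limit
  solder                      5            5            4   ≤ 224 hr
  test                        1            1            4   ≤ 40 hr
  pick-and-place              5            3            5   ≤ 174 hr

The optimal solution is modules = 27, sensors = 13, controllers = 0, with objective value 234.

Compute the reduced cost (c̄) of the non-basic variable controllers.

Binding: test and pick-and-place. Non-binding: solder (24 unused).
Since solder is not tight, its dual is 0.
The binding rows give the dual system: 1·y_test + 5·y_pick-and-place = 6.5 and 1·y_test + 3·y_pick-and-place = 4.5.
Solving: y_test = 1.5, y_pick-and-place = 1.
Reduced cost of controllers: c₃ − yᵀa₃ = 8 − (1.5·4 + 1·5) = 8 − 11 = -3.

-3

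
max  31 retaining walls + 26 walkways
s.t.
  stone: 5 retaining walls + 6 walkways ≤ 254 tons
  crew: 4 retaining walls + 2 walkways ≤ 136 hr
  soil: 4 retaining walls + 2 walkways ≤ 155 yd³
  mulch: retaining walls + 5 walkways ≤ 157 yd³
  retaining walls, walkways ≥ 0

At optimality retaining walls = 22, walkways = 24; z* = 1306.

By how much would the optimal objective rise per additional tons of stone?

At the optimum: stone uses 254 of 254 (binding); crew uses 136 of 136 (binding); soil uses 136 of 155 (slack = 19); mulch uses 142 of 157 (slack = 15).
Since soil, mulch are not tight, their duals are 0.
From A_Bᵀ y = c: 5·y_stone + 4·y_crew = 31; 6·y_stone + 2·y_crew = 26.
This yields shadow prices y_stone = 3, y_crew = 4.
Shadow price of stone = 3.

3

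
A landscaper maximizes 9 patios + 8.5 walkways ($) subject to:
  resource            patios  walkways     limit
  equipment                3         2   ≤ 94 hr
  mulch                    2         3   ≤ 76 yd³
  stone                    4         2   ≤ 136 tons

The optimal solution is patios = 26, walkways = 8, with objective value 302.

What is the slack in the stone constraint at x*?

stone used = 4·26 + 2·8 = 120; slack = 136 − 120 = 16.

16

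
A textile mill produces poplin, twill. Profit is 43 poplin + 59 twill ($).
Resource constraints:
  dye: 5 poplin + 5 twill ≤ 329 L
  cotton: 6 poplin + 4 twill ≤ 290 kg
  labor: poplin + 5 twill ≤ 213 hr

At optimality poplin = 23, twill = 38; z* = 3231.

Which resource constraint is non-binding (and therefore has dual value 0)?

dye

dye: 305/329 (slack 24)
cotton: 290/290 (binding)
labor: 213/213 (binding)
By complementary slackness, a constraint with positive slack has shadow price 0 → dye.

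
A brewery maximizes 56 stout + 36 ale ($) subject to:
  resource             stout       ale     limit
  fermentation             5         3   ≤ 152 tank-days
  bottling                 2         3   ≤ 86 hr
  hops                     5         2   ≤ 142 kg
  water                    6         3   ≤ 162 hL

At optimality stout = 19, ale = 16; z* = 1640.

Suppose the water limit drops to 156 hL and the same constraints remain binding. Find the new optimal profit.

1592

At the optimum: fermentation uses 143 of 152 (slack = 9); bottling uses 86 of 86 (binding); hops uses 127 of 142 (slack = 15); water uses 162 of 162 (binding).
Since fermentation, hops are not tight, their duals are 0.
Dual feasibility on the basic columns requires 2·y_bottling + 6·y_water = 56, 3·y_bottling + 3·y_water = 36.
→ y_bottling = 4 and y_water = 8.
Δz = y_water·Δb = 8 × (-6) = -48, so new z* = 1640 − 48 = 1592.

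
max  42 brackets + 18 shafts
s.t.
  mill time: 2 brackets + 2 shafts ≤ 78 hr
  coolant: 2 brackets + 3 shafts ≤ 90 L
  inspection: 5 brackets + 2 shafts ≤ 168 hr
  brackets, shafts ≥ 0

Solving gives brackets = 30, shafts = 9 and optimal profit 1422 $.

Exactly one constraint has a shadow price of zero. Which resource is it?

coolant

mill time: 78/78 (binding)
coolant: 87/90 (slack 3)
inspection: 168/168 (binding)
By complementary slackness, a constraint with positive slack has shadow price 0 → coolant.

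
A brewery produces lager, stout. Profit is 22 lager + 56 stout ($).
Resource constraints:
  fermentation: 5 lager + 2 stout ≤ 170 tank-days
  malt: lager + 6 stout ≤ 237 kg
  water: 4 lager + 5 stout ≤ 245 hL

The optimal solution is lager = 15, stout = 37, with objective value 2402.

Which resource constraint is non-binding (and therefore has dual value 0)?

fermentation: 149/170 (slack 21)
malt: 237/237 (binding)
water: 245/245 (binding)
By complementary slackness, a constraint with positive slack has shadow price 0 → fermentation.

fermentation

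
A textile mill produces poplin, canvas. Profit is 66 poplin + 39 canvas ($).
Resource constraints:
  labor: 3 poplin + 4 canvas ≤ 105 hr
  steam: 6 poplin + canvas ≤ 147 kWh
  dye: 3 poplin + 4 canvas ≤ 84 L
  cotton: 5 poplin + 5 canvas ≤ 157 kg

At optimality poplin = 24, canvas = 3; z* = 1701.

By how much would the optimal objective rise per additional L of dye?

At the optimum: labor uses 84 of 105 (slack = 21); steam uses 147 of 147 (binding); dye uses 84 of 84 (binding); cotton uses 135 of 157 (slack = 22).
Slack constraints have shadow price 0 (complementary slackness).
From A_Bᵀ y = c: 6·y_steam + 3·y_dye = 66; 1·y_steam + 4·y_dye = 39.
→ y_steam = 7 and y_dye = 8.
Shadow price of dye = 8.

8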